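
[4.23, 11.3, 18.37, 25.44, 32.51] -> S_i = 4.23 + 7.07*i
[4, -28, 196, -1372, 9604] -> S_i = 4*-7^i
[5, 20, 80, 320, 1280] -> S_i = 5*4^i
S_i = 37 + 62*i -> [37, 99, 161, 223, 285]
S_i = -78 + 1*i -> [-78, -77, -76, -75, -74]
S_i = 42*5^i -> [42, 210, 1050, 5250, 26250]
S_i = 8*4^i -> [8, 32, 128, 512, 2048]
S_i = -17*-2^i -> [-17, 34, -68, 136, -272]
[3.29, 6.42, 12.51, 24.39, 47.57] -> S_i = 3.29*1.95^i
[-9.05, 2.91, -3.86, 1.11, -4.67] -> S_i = Random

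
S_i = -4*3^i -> [-4, -12, -36, -108, -324]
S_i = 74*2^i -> [74, 148, 296, 592, 1184]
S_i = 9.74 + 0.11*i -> [9.74, 9.85, 9.96, 10.07, 10.18]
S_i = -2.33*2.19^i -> [-2.33, -5.1, -11.17, -24.47, -53.6]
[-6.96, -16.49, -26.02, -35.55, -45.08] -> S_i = -6.96 + -9.53*i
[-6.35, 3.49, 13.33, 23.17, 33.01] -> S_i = -6.35 + 9.84*i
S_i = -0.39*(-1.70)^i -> [-0.39, 0.66, -1.13, 1.92, -3.26]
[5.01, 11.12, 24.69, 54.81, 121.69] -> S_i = 5.01*2.22^i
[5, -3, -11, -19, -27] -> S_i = 5 + -8*i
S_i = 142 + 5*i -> [142, 147, 152, 157, 162]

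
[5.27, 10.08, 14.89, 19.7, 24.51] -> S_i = 5.27 + 4.81*i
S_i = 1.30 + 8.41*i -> [1.3, 9.71, 18.12, 26.53, 34.94]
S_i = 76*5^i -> [76, 380, 1900, 9500, 47500]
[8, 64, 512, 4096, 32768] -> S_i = 8*8^i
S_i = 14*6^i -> [14, 84, 504, 3024, 18144]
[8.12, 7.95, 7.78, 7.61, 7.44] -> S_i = 8.12 + -0.17*i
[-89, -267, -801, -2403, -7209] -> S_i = -89*3^i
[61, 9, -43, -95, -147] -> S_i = 61 + -52*i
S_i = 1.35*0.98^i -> [1.35, 1.32, 1.3, 1.27, 1.25]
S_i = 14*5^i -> [14, 70, 350, 1750, 8750]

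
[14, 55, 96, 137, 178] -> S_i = 14 + 41*i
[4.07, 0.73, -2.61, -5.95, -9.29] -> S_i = 4.07 + -3.34*i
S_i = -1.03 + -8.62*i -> [-1.03, -9.65, -18.27, -26.89, -35.51]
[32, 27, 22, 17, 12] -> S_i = 32 + -5*i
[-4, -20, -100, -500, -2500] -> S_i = -4*5^i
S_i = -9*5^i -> [-9, -45, -225, -1125, -5625]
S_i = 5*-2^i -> [5, -10, 20, -40, 80]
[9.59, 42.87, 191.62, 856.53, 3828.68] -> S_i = 9.59*4.47^i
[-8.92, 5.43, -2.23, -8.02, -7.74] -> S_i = Random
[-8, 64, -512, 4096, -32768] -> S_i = -8*-8^i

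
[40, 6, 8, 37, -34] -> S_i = Random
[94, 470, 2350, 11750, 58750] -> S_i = 94*5^i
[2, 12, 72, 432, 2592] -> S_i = 2*6^i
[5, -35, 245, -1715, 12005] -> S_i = 5*-7^i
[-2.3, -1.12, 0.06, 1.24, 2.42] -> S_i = -2.30 + 1.18*i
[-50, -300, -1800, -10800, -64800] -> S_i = -50*6^i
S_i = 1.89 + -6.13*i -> [1.89, -4.24, -10.37, -16.5, -22.63]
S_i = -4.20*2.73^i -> [-4.2, -11.47, -31.3, -85.45, -233.29]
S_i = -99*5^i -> [-99, -495, -2475, -12375, -61875]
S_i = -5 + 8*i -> [-5, 3, 11, 19, 27]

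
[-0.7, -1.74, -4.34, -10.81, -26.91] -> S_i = -0.70*2.49^i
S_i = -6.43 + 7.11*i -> [-6.43, 0.68, 7.79, 14.9, 22.01]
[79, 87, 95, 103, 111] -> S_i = 79 + 8*i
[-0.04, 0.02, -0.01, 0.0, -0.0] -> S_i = -0.04*(-0.42)^i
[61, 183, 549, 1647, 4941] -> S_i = 61*3^i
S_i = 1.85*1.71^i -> [1.85, 3.16, 5.41, 9.25, 15.82]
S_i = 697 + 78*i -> [697, 775, 853, 931, 1009]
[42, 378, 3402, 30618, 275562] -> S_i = 42*9^i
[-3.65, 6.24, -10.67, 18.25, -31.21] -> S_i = -3.65*(-1.71)^i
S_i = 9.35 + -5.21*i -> [9.35, 4.14, -1.07, -6.28, -11.49]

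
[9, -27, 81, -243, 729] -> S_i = 9*-3^i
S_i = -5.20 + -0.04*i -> [-5.2, -5.24, -5.28, -5.32, -5.36]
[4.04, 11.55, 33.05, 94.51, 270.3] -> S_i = 4.04*2.86^i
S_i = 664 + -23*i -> [664, 641, 618, 595, 572]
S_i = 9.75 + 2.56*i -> [9.75, 12.31, 14.87, 17.43, 19.99]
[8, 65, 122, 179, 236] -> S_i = 8 + 57*i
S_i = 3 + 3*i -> [3, 6, 9, 12, 15]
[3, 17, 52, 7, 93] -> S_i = Random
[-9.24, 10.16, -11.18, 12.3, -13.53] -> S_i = -9.24*(-1.10)^i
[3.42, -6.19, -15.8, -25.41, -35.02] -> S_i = 3.42 + -9.61*i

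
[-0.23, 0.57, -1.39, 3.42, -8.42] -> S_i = -0.23*(-2.46)^i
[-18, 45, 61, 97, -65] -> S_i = Random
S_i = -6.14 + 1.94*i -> [-6.14, -4.2, -2.26, -0.32, 1.62]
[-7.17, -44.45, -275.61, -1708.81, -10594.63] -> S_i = -7.17*6.20^i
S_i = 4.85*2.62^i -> [4.85, 12.71, 33.29, 87.23, 228.53]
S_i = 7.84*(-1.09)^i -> [7.84, -8.55, 9.31, -10.15, 11.07]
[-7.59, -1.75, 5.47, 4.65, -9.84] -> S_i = Random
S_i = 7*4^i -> [7, 28, 112, 448, 1792]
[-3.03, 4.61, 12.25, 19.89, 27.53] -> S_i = -3.03 + 7.64*i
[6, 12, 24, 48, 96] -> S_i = 6*2^i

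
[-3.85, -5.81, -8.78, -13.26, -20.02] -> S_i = -3.85*1.51^i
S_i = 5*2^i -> [5, 10, 20, 40, 80]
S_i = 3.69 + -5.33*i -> [3.69, -1.64, -6.97, -12.3, -17.63]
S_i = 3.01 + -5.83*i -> [3.01, -2.82, -8.65, -14.48, -20.31]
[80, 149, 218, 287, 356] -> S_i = 80 + 69*i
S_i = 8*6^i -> [8, 48, 288, 1728, 10368]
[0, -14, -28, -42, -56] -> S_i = 0 + -14*i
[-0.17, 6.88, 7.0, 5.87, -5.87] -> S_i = Random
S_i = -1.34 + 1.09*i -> [-1.34, -0.25, 0.84, 1.93, 3.02]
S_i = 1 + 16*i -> [1, 17, 33, 49, 65]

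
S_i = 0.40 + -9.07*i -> [0.4, -8.67, -17.74, -26.81, -35.88]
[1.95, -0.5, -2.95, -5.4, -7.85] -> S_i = 1.95 + -2.45*i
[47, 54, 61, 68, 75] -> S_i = 47 + 7*i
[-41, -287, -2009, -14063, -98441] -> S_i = -41*7^i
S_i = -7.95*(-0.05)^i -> [-7.95, 0.4, -0.02, 0.0, -0.0]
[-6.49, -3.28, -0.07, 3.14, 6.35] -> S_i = -6.49 + 3.21*i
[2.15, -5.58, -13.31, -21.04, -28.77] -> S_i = 2.15 + -7.73*i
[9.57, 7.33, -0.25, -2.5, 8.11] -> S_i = Random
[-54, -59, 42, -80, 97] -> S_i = Random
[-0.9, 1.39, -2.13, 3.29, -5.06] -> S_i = -0.90*(-1.54)^i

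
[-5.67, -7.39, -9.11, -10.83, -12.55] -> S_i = -5.67 + -1.72*i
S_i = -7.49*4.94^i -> [-7.49, -37.0, -182.78, -902.95, -4460.56]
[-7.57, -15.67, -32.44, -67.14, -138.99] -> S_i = -7.57*2.07^i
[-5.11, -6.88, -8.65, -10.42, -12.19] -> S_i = -5.11 + -1.77*i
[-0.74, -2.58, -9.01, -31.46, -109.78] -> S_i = -0.74*3.49^i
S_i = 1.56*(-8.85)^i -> [1.56, -13.81, 122.18, -1081.32, 9569.69]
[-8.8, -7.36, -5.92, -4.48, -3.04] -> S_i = -8.80 + 1.44*i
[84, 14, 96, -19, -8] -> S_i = Random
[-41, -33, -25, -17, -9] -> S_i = -41 + 8*i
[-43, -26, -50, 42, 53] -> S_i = Random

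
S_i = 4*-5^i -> [4, -20, 100, -500, 2500]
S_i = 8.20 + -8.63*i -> [8.2, -0.43, -9.06, -17.69, -26.32]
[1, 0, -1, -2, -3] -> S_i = 1 + -1*i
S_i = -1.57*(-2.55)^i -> [-1.57, 4.0, -10.21, 26.03, -66.38]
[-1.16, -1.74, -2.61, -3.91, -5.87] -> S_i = -1.16*1.50^i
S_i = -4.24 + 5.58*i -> [-4.24, 1.34, 6.92, 12.5, 18.08]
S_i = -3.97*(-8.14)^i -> [-3.97, 32.32, -263.05, 2141.23, -17429.63]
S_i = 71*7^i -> [71, 497, 3479, 24353, 170471]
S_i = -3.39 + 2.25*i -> [-3.39, -1.14, 1.11, 3.36, 5.61]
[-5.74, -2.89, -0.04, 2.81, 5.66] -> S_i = -5.74 + 2.85*i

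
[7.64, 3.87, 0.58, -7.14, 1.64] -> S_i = Random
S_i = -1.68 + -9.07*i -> [-1.68, -10.75, -19.82, -28.89, -37.96]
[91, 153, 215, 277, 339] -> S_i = 91 + 62*i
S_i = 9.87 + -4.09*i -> [9.87, 5.78, 1.69, -2.4, -6.49]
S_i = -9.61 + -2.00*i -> [-9.61, -11.61, -13.61, -15.61, -17.61]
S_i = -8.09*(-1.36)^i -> [-8.09, 11.0, -14.96, 20.35, -27.68]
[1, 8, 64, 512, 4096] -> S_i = 1*8^i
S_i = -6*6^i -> [-6, -36, -216, -1296, -7776]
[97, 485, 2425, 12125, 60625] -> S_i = 97*5^i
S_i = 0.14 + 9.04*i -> [0.14, 9.18, 18.22, 27.26, 36.3]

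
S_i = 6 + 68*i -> [6, 74, 142, 210, 278]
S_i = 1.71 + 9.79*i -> [1.71, 11.5, 21.29, 31.08, 40.87]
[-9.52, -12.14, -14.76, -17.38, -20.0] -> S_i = -9.52 + -2.62*i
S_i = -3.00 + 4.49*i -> [-3.0, 1.49, 5.98, 10.47, 14.96]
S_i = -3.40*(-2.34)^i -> [-3.4, 7.96, -18.62, 43.56, -101.94]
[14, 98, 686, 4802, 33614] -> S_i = 14*7^i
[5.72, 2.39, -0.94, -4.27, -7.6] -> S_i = 5.72 + -3.33*i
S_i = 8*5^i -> [8, 40, 200, 1000, 5000]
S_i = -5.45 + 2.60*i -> [-5.45, -2.85, -0.25, 2.35, 4.95]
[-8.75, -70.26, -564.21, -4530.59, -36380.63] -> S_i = -8.75*8.03^i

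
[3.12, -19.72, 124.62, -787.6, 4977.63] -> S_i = 3.12*(-6.32)^i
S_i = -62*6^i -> [-62, -372, -2232, -13392, -80352]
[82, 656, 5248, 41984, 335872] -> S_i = 82*8^i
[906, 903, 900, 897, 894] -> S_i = 906 + -3*i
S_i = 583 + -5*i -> [583, 578, 573, 568, 563]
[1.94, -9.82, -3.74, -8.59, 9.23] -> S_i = Random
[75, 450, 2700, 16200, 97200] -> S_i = 75*6^i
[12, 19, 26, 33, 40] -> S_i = 12 + 7*i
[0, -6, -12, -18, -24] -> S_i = 0 + -6*i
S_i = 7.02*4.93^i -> [7.02, 34.61, 170.62, 841.16, 4146.91]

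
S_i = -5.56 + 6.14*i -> [-5.56, 0.58, 6.72, 12.86, 19.0]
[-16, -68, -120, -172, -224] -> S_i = -16 + -52*i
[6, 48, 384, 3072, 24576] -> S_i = 6*8^i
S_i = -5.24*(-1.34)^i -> [-5.24, 7.02, -9.41, 12.61, -16.89]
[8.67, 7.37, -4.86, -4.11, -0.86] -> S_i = Random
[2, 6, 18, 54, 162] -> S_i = 2*3^i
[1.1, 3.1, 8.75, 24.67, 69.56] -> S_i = 1.10*2.82^i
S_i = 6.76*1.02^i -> [6.76, 6.9, 7.03, 7.17, 7.32]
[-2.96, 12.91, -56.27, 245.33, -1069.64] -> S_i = -2.96*(-4.36)^i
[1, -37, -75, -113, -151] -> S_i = 1 + -38*i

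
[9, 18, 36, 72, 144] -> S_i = 9*2^i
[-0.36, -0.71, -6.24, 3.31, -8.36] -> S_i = Random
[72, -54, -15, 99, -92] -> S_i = Random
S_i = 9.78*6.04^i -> [9.78, 59.07, 356.79, 2155.01, 13016.27]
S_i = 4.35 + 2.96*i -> [4.35, 7.31, 10.27, 13.23, 16.19]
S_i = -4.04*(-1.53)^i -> [-4.04, 6.18, -9.46, 14.47, -22.14]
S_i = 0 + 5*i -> [0, 5, 10, 15, 20]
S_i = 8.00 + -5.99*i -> [8.0, 2.01, -3.98, -9.97, -15.96]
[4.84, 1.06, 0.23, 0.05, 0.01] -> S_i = 4.84*0.22^i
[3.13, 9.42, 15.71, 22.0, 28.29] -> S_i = 3.13 + 6.29*i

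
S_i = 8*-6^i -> [8, -48, 288, -1728, 10368]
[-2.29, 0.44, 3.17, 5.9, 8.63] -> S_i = -2.29 + 2.73*i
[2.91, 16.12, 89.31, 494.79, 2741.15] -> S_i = 2.91*5.54^i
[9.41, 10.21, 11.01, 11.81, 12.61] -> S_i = 9.41 + 0.80*i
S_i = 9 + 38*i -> [9, 47, 85, 123, 161]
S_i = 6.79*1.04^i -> [6.79, 7.06, 7.34, 7.64, 7.94]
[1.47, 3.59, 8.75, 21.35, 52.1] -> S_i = 1.47*2.44^i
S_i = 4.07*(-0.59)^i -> [4.07, -2.4, 1.42, -0.84, 0.49]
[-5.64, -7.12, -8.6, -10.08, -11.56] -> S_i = -5.64 + -1.48*i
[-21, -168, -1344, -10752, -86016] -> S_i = -21*8^i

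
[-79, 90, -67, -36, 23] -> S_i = Random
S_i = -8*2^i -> [-8, -16, -32, -64, -128]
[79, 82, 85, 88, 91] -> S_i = 79 + 3*i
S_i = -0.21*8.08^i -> [-0.21, -1.7, -13.71, -110.78, -895.09]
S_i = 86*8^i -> [86, 688, 5504, 44032, 352256]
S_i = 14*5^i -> [14, 70, 350, 1750, 8750]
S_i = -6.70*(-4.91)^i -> [-6.7, 32.9, -161.52, 793.08, -3894.04]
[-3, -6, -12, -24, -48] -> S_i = -3*2^i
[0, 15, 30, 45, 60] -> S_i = 0 + 15*i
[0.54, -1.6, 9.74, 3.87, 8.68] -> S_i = Random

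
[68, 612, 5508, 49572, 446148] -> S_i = 68*9^i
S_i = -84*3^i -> [-84, -252, -756, -2268, -6804]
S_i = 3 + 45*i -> [3, 48, 93, 138, 183]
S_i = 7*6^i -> [7, 42, 252, 1512, 9072]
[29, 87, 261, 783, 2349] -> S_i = 29*3^i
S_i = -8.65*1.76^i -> [-8.65, -15.22, -26.79, -47.16, -83.0]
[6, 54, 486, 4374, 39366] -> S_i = 6*9^i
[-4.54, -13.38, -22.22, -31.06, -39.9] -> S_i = -4.54 + -8.84*i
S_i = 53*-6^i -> [53, -318, 1908, -11448, 68688]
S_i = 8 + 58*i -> [8, 66, 124, 182, 240]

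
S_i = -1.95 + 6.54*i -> [-1.95, 4.59, 11.13, 17.67, 24.21]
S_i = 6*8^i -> [6, 48, 384, 3072, 24576]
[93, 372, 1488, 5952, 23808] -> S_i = 93*4^i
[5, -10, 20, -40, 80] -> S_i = 5*-2^i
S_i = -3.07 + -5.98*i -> [-3.07, -9.05, -15.03, -21.01, -26.99]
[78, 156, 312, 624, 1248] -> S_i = 78*2^i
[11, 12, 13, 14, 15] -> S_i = 11 + 1*i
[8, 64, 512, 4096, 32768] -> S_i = 8*8^i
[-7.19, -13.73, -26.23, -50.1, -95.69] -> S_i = -7.19*1.91^i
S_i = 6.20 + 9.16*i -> [6.2, 15.36, 24.52, 33.68, 42.84]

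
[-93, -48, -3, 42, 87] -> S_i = -93 + 45*i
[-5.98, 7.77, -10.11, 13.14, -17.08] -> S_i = -5.98*(-1.30)^i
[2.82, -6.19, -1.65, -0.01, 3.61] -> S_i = Random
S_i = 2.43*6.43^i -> [2.43, 15.62, 100.47, 646.01, 4153.84]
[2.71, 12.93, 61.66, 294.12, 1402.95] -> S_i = 2.71*4.77^i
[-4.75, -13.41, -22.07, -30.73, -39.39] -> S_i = -4.75 + -8.66*i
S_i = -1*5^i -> [-1, -5, -25, -125, -625]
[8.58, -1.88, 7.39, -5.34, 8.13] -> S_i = Random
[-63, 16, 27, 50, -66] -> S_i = Random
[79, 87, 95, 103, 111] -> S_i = 79 + 8*i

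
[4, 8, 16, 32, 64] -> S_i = 4*2^i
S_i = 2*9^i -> [2, 18, 162, 1458, 13122]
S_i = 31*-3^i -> [31, -93, 279, -837, 2511]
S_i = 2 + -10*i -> [2, -8, -18, -28, -38]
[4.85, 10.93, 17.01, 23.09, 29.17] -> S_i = 4.85 + 6.08*i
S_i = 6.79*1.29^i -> [6.79, 8.76, 11.3, 14.58, 18.8]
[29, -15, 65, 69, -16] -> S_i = Random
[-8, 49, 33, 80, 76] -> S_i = Random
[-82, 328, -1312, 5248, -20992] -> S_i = -82*-4^i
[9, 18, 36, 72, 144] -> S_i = 9*2^i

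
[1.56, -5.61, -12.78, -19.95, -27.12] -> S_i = 1.56 + -7.17*i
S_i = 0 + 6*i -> [0, 6, 12, 18, 24]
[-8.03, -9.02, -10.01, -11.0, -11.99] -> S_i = -8.03 + -0.99*i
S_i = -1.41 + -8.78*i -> [-1.41, -10.19, -18.97, -27.75, -36.53]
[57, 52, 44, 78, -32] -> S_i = Random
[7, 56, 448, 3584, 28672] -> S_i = 7*8^i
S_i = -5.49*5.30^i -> [-5.49, -29.1, -154.21, -817.33, -4331.87]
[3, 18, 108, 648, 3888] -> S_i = 3*6^i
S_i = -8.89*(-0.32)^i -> [-8.89, 2.84, -0.91, 0.29, -0.09]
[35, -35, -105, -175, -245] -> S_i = 35 + -70*i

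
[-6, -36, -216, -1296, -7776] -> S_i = -6*6^i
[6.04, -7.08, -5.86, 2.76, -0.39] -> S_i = Random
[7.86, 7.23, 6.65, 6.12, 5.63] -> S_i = 7.86*0.92^i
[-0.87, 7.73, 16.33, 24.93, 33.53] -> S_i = -0.87 + 8.60*i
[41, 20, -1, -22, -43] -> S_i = 41 + -21*i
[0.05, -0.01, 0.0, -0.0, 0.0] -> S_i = 0.05*(-0.26)^i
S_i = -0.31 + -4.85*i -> [-0.31, -5.16, -10.01, -14.86, -19.71]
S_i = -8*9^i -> [-8, -72, -648, -5832, -52488]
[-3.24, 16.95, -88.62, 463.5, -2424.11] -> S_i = -3.24*(-5.23)^i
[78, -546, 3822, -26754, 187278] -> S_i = 78*-7^i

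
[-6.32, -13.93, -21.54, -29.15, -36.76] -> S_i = -6.32 + -7.61*i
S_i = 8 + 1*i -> [8, 9, 10, 11, 12]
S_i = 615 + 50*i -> [615, 665, 715, 765, 815]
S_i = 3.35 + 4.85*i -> [3.35, 8.2, 13.05, 17.9, 22.75]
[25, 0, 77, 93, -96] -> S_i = Random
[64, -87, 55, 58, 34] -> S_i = Random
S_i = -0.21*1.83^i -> [-0.21, -0.38, -0.7, -1.29, -2.36]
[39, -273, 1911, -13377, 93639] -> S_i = 39*-7^i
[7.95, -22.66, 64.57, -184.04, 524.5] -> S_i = 7.95*(-2.85)^i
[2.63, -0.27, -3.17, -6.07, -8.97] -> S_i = 2.63 + -2.90*i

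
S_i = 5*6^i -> [5, 30, 180, 1080, 6480]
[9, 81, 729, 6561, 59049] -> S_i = 9*9^i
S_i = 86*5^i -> [86, 430, 2150, 10750, 53750]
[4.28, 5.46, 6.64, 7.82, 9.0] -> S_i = 4.28 + 1.18*i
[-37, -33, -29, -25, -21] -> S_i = -37 + 4*i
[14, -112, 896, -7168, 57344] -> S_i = 14*-8^i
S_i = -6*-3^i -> [-6, 18, -54, 162, -486]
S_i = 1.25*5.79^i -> [1.25, 7.24, 41.91, 242.63, 1404.83]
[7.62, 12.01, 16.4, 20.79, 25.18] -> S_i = 7.62 + 4.39*i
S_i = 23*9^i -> [23, 207, 1863, 16767, 150903]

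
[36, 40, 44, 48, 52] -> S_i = 36 + 4*i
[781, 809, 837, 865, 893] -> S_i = 781 + 28*i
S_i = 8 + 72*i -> [8, 80, 152, 224, 296]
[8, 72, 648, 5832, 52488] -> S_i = 8*9^i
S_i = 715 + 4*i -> [715, 719, 723, 727, 731]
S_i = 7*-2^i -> [7, -14, 28, -56, 112]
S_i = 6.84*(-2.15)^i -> [6.84, -14.71, 31.62, -67.98, 146.15]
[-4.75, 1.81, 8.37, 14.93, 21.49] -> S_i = -4.75 + 6.56*i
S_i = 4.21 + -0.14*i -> [4.21, 4.07, 3.93, 3.79, 3.65]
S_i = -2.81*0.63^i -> [-2.81, -1.77, -1.12, -0.7, -0.44]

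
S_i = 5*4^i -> [5, 20, 80, 320, 1280]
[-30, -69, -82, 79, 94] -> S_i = Random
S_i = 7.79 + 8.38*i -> [7.79, 16.17, 24.55, 32.93, 41.31]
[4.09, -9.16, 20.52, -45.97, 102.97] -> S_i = 4.09*(-2.24)^i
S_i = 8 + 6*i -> [8, 14, 20, 26, 32]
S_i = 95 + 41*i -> [95, 136, 177, 218, 259]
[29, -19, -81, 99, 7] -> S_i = Random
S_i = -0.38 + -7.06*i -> [-0.38, -7.44, -14.5, -21.56, -28.62]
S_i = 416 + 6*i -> [416, 422, 428, 434, 440]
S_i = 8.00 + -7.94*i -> [8.0, 0.06, -7.88, -15.82, -23.76]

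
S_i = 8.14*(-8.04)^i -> [8.14, -65.45, 526.18, -4230.51, 34013.29]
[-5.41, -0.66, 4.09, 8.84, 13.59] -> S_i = -5.41 + 4.75*i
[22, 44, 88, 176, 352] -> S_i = 22*2^i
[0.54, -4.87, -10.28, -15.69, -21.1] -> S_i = 0.54 + -5.41*i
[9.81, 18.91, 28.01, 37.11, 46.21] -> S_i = 9.81 + 9.10*i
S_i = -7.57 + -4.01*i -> [-7.57, -11.58, -15.59, -19.6, -23.61]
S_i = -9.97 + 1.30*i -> [-9.97, -8.67, -7.37, -6.07, -4.77]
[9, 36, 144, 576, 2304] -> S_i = 9*4^i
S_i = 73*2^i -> [73, 146, 292, 584, 1168]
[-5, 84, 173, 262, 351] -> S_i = -5 + 89*i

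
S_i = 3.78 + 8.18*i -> [3.78, 11.96, 20.14, 28.32, 36.5]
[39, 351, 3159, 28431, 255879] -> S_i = 39*9^i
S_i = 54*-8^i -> [54, -432, 3456, -27648, 221184]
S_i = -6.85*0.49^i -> [-6.85, -3.36, -1.64, -0.81, -0.39]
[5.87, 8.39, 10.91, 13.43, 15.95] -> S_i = 5.87 + 2.52*i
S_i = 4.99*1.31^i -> [4.99, 6.54, 8.56, 11.22, 14.7]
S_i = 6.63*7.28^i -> [6.63, 48.27, 351.38, 2558.04, 18622.55]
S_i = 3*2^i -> [3, 6, 12, 24, 48]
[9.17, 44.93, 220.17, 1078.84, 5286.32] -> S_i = 9.17*4.90^i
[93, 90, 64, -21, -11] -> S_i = Random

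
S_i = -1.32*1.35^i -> [-1.32, -1.78, -2.41, -3.25, -4.38]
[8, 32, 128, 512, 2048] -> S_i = 8*4^i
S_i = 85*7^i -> [85, 595, 4165, 29155, 204085]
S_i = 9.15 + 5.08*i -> [9.15, 14.23, 19.31, 24.39, 29.47]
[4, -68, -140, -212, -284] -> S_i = 4 + -72*i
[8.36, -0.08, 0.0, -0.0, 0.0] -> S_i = 8.36*(-0.01)^i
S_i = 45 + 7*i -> [45, 52, 59, 66, 73]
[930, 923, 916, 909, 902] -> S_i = 930 + -7*i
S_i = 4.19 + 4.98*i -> [4.19, 9.17, 14.15, 19.13, 24.11]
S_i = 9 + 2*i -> [9, 11, 13, 15, 17]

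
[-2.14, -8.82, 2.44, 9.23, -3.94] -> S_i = Random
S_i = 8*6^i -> [8, 48, 288, 1728, 10368]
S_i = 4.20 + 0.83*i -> [4.2, 5.03, 5.86, 6.69, 7.52]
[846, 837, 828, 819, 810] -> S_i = 846 + -9*i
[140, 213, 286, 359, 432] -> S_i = 140 + 73*i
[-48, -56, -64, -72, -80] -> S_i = -48 + -8*i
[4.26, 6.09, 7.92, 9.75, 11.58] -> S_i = 4.26 + 1.83*i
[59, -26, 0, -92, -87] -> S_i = Random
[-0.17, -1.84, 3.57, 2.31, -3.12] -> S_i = Random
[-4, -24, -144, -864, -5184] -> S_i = -4*6^i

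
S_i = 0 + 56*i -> [0, 56, 112, 168, 224]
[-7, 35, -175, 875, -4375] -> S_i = -7*-5^i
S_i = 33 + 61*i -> [33, 94, 155, 216, 277]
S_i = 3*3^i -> [3, 9, 27, 81, 243]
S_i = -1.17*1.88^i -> [-1.17, -2.2, -4.14, -7.77, -14.62]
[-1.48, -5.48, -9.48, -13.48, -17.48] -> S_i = -1.48 + -4.00*i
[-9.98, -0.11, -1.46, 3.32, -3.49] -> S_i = Random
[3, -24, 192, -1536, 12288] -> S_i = 3*-8^i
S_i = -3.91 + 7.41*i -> [-3.91, 3.5, 10.91, 18.32, 25.73]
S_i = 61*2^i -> [61, 122, 244, 488, 976]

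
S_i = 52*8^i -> [52, 416, 3328, 26624, 212992]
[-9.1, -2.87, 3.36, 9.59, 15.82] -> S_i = -9.10 + 6.23*i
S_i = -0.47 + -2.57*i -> [-0.47, -3.04, -5.61, -8.18, -10.75]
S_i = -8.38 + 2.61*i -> [-8.38, -5.77, -3.16, -0.55, 2.06]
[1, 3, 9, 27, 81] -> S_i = 1*3^i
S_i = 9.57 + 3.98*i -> [9.57, 13.55, 17.53, 21.51, 25.49]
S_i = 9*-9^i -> [9, -81, 729, -6561, 59049]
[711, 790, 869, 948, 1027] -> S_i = 711 + 79*i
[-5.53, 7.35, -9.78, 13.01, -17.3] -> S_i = -5.53*(-1.33)^i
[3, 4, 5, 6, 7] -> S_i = 3 + 1*i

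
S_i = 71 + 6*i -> [71, 77, 83, 89, 95]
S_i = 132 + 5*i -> [132, 137, 142, 147, 152]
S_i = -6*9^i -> [-6, -54, -486, -4374, -39366]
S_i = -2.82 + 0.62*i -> [-2.82, -2.2, -1.58, -0.96, -0.34]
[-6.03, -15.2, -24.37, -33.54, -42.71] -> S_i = -6.03 + -9.17*i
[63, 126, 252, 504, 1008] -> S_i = 63*2^i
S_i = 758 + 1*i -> [758, 759, 760, 761, 762]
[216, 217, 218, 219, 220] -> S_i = 216 + 1*i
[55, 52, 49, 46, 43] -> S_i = 55 + -3*i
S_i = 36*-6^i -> [36, -216, 1296, -7776, 46656]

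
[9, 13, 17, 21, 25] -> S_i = 9 + 4*i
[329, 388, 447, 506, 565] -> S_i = 329 + 59*i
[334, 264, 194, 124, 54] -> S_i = 334 + -70*i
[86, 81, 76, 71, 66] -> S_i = 86 + -5*i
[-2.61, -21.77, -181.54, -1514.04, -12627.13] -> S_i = -2.61*8.34^i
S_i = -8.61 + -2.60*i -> [-8.61, -11.21, -13.81, -16.41, -19.01]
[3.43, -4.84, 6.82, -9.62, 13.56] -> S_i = 3.43*(-1.41)^i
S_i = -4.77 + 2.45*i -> [-4.77, -2.32, 0.13, 2.58, 5.03]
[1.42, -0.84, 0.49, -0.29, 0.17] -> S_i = 1.42*(-0.59)^i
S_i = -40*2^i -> [-40, -80, -160, -320, -640]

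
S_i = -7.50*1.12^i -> [-7.5, -8.4, -9.41, -10.54, -11.8]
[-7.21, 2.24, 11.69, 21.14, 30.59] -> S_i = -7.21 + 9.45*i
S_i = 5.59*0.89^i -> [5.59, 4.98, 4.43, 3.94, 3.51]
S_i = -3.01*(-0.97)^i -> [-3.01, 2.92, -2.83, 2.75, -2.66]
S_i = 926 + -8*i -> [926, 918, 910, 902, 894]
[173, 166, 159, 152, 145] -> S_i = 173 + -7*i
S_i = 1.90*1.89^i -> [1.9, 3.59, 6.79, 12.83, 24.24]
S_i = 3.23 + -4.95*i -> [3.23, -1.72, -6.67, -11.62, -16.57]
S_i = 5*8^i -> [5, 40, 320, 2560, 20480]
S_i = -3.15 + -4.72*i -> [-3.15, -7.87, -12.59, -17.31, -22.03]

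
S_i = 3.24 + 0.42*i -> [3.24, 3.66, 4.08, 4.5, 4.92]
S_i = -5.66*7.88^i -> [-5.66, -44.6, -351.45, -2769.46, -21823.34]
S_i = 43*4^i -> [43, 172, 688, 2752, 11008]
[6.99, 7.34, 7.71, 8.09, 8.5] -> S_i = 6.99*1.05^i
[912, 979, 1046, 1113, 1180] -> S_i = 912 + 67*i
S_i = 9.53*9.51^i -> [9.53, 90.63, 861.89, 8196.61, 77949.79]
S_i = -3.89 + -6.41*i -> [-3.89, -10.3, -16.71, -23.12, -29.53]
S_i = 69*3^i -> [69, 207, 621, 1863, 5589]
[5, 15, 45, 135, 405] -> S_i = 5*3^i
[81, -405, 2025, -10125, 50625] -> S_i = 81*-5^i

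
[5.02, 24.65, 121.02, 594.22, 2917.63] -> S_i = 5.02*4.91^i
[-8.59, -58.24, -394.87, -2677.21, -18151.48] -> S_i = -8.59*6.78^i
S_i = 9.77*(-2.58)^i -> [9.77, -25.21, 65.03, -167.79, 432.89]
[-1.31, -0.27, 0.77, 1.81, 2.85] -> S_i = -1.31 + 1.04*i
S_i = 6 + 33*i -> [6, 39, 72, 105, 138]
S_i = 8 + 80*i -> [8, 88, 168, 248, 328]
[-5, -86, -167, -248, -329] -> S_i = -5 + -81*i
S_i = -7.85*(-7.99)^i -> [-7.85, 62.72, -501.14, 4004.15, -31993.13]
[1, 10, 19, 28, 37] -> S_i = 1 + 9*i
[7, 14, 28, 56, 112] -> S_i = 7*2^i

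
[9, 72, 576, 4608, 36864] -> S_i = 9*8^i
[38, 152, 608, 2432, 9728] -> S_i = 38*4^i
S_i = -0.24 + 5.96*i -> [-0.24, 5.72, 11.68, 17.64, 23.6]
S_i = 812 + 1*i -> [812, 813, 814, 815, 816]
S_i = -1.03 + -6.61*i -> [-1.03, -7.64, -14.25, -20.86, -27.47]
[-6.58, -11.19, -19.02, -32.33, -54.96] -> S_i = -6.58*1.70^i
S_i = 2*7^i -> [2, 14, 98, 686, 4802]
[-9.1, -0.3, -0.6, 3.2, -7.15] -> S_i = Random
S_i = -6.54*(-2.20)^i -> [-6.54, 14.39, -31.65, 69.64, -153.2]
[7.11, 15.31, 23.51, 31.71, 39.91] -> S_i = 7.11 + 8.20*i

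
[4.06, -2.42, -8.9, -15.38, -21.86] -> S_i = 4.06 + -6.48*i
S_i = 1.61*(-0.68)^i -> [1.61, -1.09, 0.74, -0.51, 0.34]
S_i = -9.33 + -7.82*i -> [-9.33, -17.15, -24.97, -32.79, -40.61]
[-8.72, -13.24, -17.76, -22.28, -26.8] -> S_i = -8.72 + -4.52*i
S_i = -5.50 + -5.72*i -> [-5.5, -11.22, -16.94, -22.66, -28.38]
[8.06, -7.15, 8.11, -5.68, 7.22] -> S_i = Random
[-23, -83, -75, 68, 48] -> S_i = Random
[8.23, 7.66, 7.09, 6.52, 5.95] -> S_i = 8.23 + -0.57*i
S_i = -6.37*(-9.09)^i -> [-6.37, 57.9, -526.34, 4784.44, -43490.56]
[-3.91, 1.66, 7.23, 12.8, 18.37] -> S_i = -3.91 + 5.57*i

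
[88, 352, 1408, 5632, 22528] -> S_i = 88*4^i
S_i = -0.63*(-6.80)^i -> [-0.63, 4.28, -29.13, 198.09, -1347.03]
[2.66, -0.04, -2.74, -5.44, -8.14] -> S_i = 2.66 + -2.70*i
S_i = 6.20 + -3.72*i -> [6.2, 2.48, -1.24, -4.96, -8.68]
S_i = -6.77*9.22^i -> [-6.77, -62.42, -575.51, -5306.17, -48922.92]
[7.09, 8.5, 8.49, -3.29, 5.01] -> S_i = Random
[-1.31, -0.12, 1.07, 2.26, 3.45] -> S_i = -1.31 + 1.19*i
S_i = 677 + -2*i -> [677, 675, 673, 671, 669]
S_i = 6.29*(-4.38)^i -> [6.29, -27.55, 120.67, -528.53, 2314.98]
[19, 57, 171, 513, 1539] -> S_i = 19*3^i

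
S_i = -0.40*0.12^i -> [-0.4, -0.05, -0.01, -0.0, -0.0]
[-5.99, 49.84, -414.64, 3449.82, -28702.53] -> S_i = -5.99*(-8.32)^i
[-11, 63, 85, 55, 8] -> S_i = Random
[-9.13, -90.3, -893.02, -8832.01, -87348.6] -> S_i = -9.13*9.89^i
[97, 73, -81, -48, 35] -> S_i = Random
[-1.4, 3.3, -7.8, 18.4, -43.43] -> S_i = -1.40*(-2.36)^i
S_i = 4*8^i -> [4, 32, 256, 2048, 16384]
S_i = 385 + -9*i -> [385, 376, 367, 358, 349]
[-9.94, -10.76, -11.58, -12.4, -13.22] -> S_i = -9.94 + -0.82*i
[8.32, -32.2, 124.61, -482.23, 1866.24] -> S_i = 8.32*(-3.87)^i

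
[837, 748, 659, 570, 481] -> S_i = 837 + -89*i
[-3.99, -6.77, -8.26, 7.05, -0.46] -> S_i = Random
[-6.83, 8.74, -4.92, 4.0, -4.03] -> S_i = Random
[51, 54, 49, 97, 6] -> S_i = Random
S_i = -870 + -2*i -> [-870, -872, -874, -876, -878]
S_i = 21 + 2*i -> [21, 23, 25, 27, 29]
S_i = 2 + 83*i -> [2, 85, 168, 251, 334]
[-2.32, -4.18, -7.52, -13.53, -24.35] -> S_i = -2.32*1.80^i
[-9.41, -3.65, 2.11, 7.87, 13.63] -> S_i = -9.41 + 5.76*i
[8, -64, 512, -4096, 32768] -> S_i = 8*-8^i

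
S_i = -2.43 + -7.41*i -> [-2.43, -9.84, -17.25, -24.66, -32.07]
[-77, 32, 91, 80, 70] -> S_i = Random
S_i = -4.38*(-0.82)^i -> [-4.38, 3.59, -2.95, 2.41, -1.98]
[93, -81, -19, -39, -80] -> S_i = Random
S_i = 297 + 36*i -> [297, 333, 369, 405, 441]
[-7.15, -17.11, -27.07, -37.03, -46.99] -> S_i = -7.15 + -9.96*i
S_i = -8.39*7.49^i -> [-8.39, -62.84, -470.68, -3525.39, -26405.19]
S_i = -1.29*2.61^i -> [-1.29, -3.37, -8.79, -22.94, -59.86]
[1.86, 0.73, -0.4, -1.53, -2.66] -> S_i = 1.86 + -1.13*i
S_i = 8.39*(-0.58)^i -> [8.39, -4.87, 2.82, -1.64, 0.95]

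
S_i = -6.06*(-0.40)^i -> [-6.06, 2.42, -0.97, 0.39, -0.16]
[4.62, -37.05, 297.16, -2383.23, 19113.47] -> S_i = 4.62*(-8.02)^i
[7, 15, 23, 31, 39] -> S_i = 7 + 8*i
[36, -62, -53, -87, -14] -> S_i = Random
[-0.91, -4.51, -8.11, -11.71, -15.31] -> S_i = -0.91 + -3.60*i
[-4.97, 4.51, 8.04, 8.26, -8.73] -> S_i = Random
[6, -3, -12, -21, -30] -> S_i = 6 + -9*i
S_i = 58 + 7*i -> [58, 65, 72, 79, 86]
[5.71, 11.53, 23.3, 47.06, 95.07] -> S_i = 5.71*2.02^i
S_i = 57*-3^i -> [57, -171, 513, -1539, 4617]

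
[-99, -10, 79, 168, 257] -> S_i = -99 + 89*i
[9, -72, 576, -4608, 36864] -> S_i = 9*-8^i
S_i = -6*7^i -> [-6, -42, -294, -2058, -14406]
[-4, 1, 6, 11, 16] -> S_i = -4 + 5*i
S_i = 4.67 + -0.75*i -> [4.67, 3.92, 3.17, 2.42, 1.67]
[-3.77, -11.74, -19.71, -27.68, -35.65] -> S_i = -3.77 + -7.97*i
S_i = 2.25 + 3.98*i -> [2.25, 6.23, 10.21, 14.19, 18.17]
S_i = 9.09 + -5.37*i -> [9.09, 3.72, -1.65, -7.02, -12.39]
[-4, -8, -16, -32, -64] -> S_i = -4*2^i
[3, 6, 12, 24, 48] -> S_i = 3*2^i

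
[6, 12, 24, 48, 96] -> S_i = 6*2^i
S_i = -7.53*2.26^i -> [-7.53, -17.02, -38.46, -86.92, -196.44]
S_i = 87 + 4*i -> [87, 91, 95, 99, 103]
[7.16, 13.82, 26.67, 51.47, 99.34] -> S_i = 7.16*1.93^i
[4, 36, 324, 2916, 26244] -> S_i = 4*9^i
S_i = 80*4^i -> [80, 320, 1280, 5120, 20480]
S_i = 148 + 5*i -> [148, 153, 158, 163, 168]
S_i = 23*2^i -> [23, 46, 92, 184, 368]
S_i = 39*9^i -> [39, 351, 3159, 28431, 255879]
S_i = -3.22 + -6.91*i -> [-3.22, -10.13, -17.04, -23.95, -30.86]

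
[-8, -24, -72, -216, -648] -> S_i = -8*3^i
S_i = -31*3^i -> [-31, -93, -279, -837, -2511]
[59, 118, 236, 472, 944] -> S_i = 59*2^i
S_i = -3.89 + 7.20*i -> [-3.89, 3.31, 10.51, 17.71, 24.91]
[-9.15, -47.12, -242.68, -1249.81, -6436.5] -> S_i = -9.15*5.15^i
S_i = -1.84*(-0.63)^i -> [-1.84, 1.16, -0.73, 0.46, -0.29]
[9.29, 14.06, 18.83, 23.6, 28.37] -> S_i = 9.29 + 4.77*i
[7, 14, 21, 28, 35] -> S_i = 7 + 7*i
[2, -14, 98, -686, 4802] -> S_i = 2*-7^i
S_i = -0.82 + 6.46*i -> [-0.82, 5.64, 12.1, 18.56, 25.02]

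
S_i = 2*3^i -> [2, 6, 18, 54, 162]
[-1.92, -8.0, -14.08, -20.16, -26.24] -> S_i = -1.92 + -6.08*i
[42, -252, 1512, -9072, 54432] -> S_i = 42*-6^i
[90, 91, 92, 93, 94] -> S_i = 90 + 1*i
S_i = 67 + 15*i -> [67, 82, 97, 112, 127]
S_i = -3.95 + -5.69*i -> [-3.95, -9.64, -15.33, -21.02, -26.71]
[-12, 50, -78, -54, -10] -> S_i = Random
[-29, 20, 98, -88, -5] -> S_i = Random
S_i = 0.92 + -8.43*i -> [0.92, -7.51, -15.94, -24.37, -32.8]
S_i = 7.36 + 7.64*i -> [7.36, 15.0, 22.64, 30.28, 37.92]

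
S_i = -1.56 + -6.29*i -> [-1.56, -7.85, -14.14, -20.43, -26.72]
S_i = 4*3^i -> [4, 12, 36, 108, 324]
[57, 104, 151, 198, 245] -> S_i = 57 + 47*i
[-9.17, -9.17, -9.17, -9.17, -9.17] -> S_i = -9.17*1.00^i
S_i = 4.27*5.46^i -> [4.27, 23.31, 127.3, 695.03, 3794.88]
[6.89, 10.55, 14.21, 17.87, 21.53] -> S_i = 6.89 + 3.66*i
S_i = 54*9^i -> [54, 486, 4374, 39366, 354294]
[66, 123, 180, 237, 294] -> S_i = 66 + 57*i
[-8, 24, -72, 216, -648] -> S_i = -8*-3^i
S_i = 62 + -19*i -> [62, 43, 24, 5, -14]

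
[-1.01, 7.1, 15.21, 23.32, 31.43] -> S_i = -1.01 + 8.11*i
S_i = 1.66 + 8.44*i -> [1.66, 10.1, 18.54, 26.98, 35.42]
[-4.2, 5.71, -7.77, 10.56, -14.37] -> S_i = -4.20*(-1.36)^i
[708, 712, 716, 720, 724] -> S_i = 708 + 4*i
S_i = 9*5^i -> [9, 45, 225, 1125, 5625]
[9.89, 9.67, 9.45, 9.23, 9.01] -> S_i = 9.89 + -0.22*i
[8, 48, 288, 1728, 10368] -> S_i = 8*6^i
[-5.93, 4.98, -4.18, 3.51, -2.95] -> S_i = -5.93*(-0.84)^i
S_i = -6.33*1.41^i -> [-6.33, -8.93, -12.58, -17.74, -25.02]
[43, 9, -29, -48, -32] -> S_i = Random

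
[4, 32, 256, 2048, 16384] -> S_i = 4*8^i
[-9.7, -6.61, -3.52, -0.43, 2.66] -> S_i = -9.70 + 3.09*i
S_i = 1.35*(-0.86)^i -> [1.35, -1.16, 1.0, -0.86, 0.74]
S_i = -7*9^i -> [-7, -63, -567, -5103, -45927]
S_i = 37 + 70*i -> [37, 107, 177, 247, 317]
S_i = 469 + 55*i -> [469, 524, 579, 634, 689]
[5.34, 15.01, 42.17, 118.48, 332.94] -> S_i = 5.34*2.81^i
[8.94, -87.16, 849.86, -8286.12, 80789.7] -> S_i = 8.94*(-9.75)^i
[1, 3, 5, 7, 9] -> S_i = 1 + 2*i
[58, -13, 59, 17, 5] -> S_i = Random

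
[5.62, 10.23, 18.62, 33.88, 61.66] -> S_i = 5.62*1.82^i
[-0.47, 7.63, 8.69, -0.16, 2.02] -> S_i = Random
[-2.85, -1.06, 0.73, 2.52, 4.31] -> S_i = -2.85 + 1.79*i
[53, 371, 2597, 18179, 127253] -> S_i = 53*7^i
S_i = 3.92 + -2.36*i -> [3.92, 1.56, -0.8, -3.16, -5.52]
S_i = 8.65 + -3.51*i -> [8.65, 5.14, 1.63, -1.88, -5.39]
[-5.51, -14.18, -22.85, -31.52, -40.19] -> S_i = -5.51 + -8.67*i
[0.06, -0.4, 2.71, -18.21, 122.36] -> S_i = 0.06*(-6.72)^i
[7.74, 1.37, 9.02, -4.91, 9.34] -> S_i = Random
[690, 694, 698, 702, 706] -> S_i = 690 + 4*i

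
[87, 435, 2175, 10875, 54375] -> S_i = 87*5^i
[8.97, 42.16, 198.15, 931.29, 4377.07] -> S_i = 8.97*4.70^i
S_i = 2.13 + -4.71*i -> [2.13, -2.58, -7.29, -12.0, -16.71]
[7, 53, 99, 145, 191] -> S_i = 7 + 46*i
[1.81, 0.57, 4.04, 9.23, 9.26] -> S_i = Random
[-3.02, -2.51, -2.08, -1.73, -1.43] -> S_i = -3.02*0.83^i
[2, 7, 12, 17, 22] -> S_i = 2 + 5*i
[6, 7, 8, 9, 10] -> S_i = 6 + 1*i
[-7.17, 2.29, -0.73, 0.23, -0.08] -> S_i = -7.17*(-0.32)^i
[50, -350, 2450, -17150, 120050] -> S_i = 50*-7^i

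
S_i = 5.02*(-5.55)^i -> [5.02, -27.86, 154.63, -858.19, 4762.95]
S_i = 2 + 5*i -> [2, 7, 12, 17, 22]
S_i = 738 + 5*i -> [738, 743, 748, 753, 758]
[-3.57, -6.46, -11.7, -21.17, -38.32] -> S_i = -3.57*1.81^i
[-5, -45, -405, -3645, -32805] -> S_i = -5*9^i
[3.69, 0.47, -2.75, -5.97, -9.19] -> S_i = 3.69 + -3.22*i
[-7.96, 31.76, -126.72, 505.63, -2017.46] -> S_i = -7.96*(-3.99)^i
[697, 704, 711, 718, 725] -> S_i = 697 + 7*i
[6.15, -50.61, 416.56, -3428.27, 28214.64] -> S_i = 6.15*(-8.23)^i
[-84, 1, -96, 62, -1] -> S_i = Random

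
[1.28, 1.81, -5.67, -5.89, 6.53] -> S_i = Random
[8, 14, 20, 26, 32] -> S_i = 8 + 6*i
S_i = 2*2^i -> [2, 4, 8, 16, 32]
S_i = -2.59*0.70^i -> [-2.59, -1.81, -1.27, -0.89, -0.62]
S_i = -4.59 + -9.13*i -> [-4.59, -13.72, -22.85, -31.98, -41.11]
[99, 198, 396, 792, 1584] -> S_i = 99*2^i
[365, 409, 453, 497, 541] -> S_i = 365 + 44*i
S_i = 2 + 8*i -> [2, 10, 18, 26, 34]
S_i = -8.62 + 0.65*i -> [-8.62, -7.97, -7.32, -6.67, -6.02]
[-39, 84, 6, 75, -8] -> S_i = Random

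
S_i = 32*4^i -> [32, 128, 512, 2048, 8192]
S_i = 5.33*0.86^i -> [5.33, 4.58, 3.94, 3.39, 2.92]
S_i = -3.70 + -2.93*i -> [-3.7, -6.63, -9.56, -12.49, -15.42]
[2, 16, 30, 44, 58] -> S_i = 2 + 14*i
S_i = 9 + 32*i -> [9, 41, 73, 105, 137]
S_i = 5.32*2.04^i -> [5.32, 10.85, 22.14, 45.17, 92.14]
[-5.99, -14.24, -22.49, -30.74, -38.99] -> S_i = -5.99 + -8.25*i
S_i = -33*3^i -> [-33, -99, -297, -891, -2673]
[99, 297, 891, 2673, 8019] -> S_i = 99*3^i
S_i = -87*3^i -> [-87, -261, -783, -2349, -7047]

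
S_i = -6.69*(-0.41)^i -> [-6.69, 2.74, -1.12, 0.46, -0.19]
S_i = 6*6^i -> [6, 36, 216, 1296, 7776]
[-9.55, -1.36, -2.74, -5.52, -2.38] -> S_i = Random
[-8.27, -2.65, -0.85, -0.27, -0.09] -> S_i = -8.27*0.32^i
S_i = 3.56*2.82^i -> [3.56, 10.04, 28.31, 79.84, 225.14]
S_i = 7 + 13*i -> [7, 20, 33, 46, 59]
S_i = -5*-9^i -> [-5, 45, -405, 3645, -32805]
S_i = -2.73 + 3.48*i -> [-2.73, 0.75, 4.23, 7.71, 11.19]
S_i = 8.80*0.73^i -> [8.8, 6.42, 4.69, 3.42, 2.5]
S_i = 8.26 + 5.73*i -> [8.26, 13.99, 19.72, 25.45, 31.18]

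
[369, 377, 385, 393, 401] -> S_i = 369 + 8*i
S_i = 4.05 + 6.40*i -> [4.05, 10.45, 16.85, 23.25, 29.65]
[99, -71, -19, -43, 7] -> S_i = Random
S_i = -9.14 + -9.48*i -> [-9.14, -18.62, -28.1, -37.58, -47.06]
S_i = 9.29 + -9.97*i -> [9.29, -0.68, -10.65, -20.62, -30.59]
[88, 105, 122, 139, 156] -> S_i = 88 + 17*i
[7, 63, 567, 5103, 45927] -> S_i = 7*9^i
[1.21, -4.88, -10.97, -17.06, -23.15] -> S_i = 1.21 + -6.09*i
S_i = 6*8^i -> [6, 48, 384, 3072, 24576]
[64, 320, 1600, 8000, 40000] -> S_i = 64*5^i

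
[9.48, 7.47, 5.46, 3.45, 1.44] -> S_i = 9.48 + -2.01*i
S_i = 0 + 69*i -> [0, 69, 138, 207, 276]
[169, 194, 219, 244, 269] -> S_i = 169 + 25*i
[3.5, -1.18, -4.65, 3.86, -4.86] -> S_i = Random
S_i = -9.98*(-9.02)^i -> [-9.98, 90.02, -811.98, 7324.03, -66062.76]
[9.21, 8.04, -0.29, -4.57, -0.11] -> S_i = Random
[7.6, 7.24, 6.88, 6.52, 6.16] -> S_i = 7.60 + -0.36*i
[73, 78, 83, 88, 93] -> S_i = 73 + 5*i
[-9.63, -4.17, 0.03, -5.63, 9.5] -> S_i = Random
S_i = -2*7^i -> [-2, -14, -98, -686, -4802]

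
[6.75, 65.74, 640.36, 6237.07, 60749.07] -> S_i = 6.75*9.74^i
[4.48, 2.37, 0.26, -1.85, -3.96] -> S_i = 4.48 + -2.11*i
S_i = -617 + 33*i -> [-617, -584, -551, -518, -485]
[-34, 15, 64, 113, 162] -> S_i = -34 + 49*i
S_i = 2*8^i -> [2, 16, 128, 1024, 8192]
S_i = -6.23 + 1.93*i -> [-6.23, -4.3, -2.37, -0.44, 1.49]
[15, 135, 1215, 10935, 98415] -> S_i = 15*9^i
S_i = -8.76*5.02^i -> [-8.76, -43.98, -220.76, -1108.19, -5563.13]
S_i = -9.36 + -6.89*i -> [-9.36, -16.25, -23.14, -30.03, -36.92]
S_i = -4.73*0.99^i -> [-4.73, -4.68, -4.64, -4.59, -4.54]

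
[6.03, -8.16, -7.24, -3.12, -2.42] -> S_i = Random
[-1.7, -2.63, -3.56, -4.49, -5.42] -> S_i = -1.70 + -0.93*i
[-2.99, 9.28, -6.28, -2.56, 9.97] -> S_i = Random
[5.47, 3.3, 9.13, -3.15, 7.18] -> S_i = Random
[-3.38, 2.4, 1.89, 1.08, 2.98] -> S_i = Random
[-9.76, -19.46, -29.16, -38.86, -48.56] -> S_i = -9.76 + -9.70*i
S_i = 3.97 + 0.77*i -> [3.97, 4.74, 5.51, 6.28, 7.05]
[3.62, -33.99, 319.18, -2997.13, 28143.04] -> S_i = 3.62*(-9.39)^i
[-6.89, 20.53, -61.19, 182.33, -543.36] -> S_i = -6.89*(-2.98)^i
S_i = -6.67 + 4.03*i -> [-6.67, -2.64, 1.39, 5.42, 9.45]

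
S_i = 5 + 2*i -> [5, 7, 9, 11, 13]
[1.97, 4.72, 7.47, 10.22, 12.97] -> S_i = 1.97 + 2.75*i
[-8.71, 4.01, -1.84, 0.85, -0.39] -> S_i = -8.71*(-0.46)^i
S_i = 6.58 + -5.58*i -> [6.58, 1.0, -4.58, -10.16, -15.74]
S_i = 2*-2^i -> [2, -4, 8, -16, 32]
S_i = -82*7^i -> [-82, -574, -4018, -28126, -196882]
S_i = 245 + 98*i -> [245, 343, 441, 539, 637]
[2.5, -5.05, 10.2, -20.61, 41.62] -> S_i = 2.50*(-2.02)^i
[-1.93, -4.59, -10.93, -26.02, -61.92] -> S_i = -1.93*2.38^i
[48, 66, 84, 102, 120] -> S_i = 48 + 18*i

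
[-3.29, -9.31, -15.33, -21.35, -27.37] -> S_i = -3.29 + -6.02*i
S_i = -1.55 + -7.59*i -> [-1.55, -9.14, -16.73, -24.32, -31.91]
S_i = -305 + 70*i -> [-305, -235, -165, -95, -25]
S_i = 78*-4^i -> [78, -312, 1248, -4992, 19968]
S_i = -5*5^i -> [-5, -25, -125, -625, -3125]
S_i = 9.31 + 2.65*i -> [9.31, 11.96, 14.61, 17.26, 19.91]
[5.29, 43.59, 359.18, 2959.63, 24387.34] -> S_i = 5.29*8.24^i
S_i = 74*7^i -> [74, 518, 3626, 25382, 177674]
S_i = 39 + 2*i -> [39, 41, 43, 45, 47]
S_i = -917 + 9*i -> [-917, -908, -899, -890, -881]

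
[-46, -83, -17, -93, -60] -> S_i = Random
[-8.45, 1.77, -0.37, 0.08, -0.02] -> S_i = -8.45*(-0.21)^i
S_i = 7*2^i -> [7, 14, 28, 56, 112]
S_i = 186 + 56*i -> [186, 242, 298, 354, 410]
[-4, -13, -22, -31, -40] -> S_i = -4 + -9*i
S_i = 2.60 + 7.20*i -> [2.6, 9.8, 17.0, 24.2, 31.4]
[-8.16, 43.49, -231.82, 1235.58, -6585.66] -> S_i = -8.16*(-5.33)^i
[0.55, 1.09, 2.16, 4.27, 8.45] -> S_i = 0.55*1.98^i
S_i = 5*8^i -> [5, 40, 320, 2560, 20480]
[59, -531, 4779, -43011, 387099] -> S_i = 59*-9^i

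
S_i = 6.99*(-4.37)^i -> [6.99, -30.55, 133.49, -583.34, 2549.19]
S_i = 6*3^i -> [6, 18, 54, 162, 486]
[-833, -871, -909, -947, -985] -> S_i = -833 + -38*i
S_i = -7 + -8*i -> [-7, -15, -23, -31, -39]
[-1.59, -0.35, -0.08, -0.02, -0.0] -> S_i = -1.59*0.22^i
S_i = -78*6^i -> [-78, -468, -2808, -16848, -101088]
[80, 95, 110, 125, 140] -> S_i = 80 + 15*i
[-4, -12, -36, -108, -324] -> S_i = -4*3^i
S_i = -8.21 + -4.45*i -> [-8.21, -12.66, -17.11, -21.56, -26.01]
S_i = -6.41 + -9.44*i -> [-6.41, -15.85, -25.29, -34.73, -44.17]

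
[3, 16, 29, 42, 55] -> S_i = 3 + 13*i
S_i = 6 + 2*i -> [6, 8, 10, 12, 14]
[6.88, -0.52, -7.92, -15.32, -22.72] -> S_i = 6.88 + -7.40*i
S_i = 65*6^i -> [65, 390, 2340, 14040, 84240]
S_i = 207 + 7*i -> [207, 214, 221, 228, 235]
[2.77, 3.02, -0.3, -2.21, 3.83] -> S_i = Random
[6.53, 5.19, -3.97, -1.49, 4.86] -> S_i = Random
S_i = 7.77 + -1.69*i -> [7.77, 6.08, 4.39, 2.7, 1.01]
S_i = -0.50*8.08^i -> [-0.5, -4.04, -32.64, -263.76, -2131.16]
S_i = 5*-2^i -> [5, -10, 20, -40, 80]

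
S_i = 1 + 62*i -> [1, 63, 125, 187, 249]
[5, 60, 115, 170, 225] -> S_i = 5 + 55*i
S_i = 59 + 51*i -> [59, 110, 161, 212, 263]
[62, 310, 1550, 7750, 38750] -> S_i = 62*5^i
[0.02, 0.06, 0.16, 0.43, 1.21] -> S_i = 0.02*2.79^i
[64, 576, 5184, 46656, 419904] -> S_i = 64*9^i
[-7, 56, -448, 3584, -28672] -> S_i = -7*-8^i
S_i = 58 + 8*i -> [58, 66, 74, 82, 90]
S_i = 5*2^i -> [5, 10, 20, 40, 80]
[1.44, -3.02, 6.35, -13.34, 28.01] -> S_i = 1.44*(-2.10)^i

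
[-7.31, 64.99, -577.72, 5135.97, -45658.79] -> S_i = -7.31*(-8.89)^i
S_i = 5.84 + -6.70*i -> [5.84, -0.86, -7.56, -14.26, -20.96]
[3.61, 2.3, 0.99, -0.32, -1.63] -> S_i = 3.61 + -1.31*i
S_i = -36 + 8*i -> [-36, -28, -20, -12, -4]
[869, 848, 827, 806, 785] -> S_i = 869 + -21*i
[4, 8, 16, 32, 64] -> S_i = 4*2^i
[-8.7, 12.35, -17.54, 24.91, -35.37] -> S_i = -8.70*(-1.42)^i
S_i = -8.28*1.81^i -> [-8.28, -14.99, -27.13, -49.1, -88.87]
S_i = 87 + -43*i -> [87, 44, 1, -42, -85]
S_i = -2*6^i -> [-2, -12, -72, -432, -2592]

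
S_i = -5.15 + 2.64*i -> [-5.15, -2.51, 0.13, 2.77, 5.41]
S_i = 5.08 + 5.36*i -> [5.08, 10.44, 15.8, 21.16, 26.52]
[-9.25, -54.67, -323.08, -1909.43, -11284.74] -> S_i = -9.25*5.91^i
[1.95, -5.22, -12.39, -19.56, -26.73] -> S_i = 1.95 + -7.17*i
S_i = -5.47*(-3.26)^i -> [-5.47, 17.83, -58.13, 189.51, -617.81]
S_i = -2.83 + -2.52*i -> [-2.83, -5.35, -7.87, -10.39, -12.91]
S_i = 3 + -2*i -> [3, 1, -1, -3, -5]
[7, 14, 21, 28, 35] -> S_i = 7 + 7*i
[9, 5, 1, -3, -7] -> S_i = 9 + -4*i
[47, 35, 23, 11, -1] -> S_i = 47 + -12*i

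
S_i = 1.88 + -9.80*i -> [1.88, -7.92, -17.72, -27.52, -37.32]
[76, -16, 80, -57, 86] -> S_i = Random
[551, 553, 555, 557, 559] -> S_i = 551 + 2*i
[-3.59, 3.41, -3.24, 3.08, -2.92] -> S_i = -3.59*(-0.95)^i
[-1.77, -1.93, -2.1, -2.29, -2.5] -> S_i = -1.77*1.09^i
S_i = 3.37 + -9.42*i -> [3.37, -6.05, -15.47, -24.89, -34.31]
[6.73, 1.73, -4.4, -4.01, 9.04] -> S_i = Random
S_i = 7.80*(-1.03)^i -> [7.8, -8.03, 8.28, -8.52, 8.78]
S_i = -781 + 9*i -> [-781, -772, -763, -754, -745]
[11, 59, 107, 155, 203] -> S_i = 11 + 48*i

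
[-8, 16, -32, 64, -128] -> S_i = -8*-2^i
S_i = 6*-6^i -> [6, -36, 216, -1296, 7776]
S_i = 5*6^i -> [5, 30, 180, 1080, 6480]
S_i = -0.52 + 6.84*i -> [-0.52, 6.32, 13.16, 20.0, 26.84]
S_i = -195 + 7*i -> [-195, -188, -181, -174, -167]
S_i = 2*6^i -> [2, 12, 72, 432, 2592]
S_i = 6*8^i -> [6, 48, 384, 3072, 24576]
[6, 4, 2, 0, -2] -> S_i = 6 + -2*i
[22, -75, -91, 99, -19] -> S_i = Random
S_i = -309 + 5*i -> [-309, -304, -299, -294, -289]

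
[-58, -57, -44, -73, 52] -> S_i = Random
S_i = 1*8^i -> [1, 8, 64, 512, 4096]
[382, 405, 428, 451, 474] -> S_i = 382 + 23*i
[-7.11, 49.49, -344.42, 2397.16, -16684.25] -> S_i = -7.11*(-6.96)^i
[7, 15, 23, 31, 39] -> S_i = 7 + 8*i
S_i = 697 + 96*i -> [697, 793, 889, 985, 1081]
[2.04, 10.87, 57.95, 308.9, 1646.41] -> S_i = 2.04*5.33^i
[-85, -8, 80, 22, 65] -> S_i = Random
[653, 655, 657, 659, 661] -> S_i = 653 + 2*i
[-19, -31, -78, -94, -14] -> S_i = Random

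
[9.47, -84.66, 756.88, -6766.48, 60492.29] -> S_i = 9.47*(-8.94)^i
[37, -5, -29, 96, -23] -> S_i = Random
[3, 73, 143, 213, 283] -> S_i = 3 + 70*i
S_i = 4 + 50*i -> [4, 54, 104, 154, 204]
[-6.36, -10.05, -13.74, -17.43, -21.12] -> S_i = -6.36 + -3.69*i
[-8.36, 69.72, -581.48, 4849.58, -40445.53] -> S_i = -8.36*(-8.34)^i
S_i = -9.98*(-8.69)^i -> [-9.98, 86.73, -753.65, 6549.22, -56912.76]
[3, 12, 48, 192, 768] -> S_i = 3*4^i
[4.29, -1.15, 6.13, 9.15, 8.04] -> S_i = Random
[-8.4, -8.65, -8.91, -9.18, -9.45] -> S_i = -8.40*1.03^i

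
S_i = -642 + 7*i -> [-642, -635, -628, -621, -614]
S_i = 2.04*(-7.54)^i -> [2.04, -15.38, 115.98, -874.47, 6593.49]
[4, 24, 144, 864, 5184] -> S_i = 4*6^i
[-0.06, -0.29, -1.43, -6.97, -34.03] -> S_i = -0.06*4.88^i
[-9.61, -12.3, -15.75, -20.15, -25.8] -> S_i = -9.61*1.28^i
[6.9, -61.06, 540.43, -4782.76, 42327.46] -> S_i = 6.90*(-8.85)^i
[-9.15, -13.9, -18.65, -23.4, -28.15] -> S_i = -9.15 + -4.75*i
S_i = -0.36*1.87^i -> [-0.36, -0.67, -1.26, -2.35, -4.4]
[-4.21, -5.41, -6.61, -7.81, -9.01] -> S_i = -4.21 + -1.20*i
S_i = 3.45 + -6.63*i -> [3.45, -3.18, -9.81, -16.44, -23.07]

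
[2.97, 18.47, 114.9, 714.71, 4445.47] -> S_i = 2.97*6.22^i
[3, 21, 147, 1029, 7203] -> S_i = 3*7^i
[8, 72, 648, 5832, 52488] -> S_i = 8*9^i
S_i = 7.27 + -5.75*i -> [7.27, 1.52, -4.23, -9.98, -15.73]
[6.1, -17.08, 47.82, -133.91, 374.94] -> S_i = 6.10*(-2.80)^i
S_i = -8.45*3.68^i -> [-8.45, -31.1, -114.43, -421.11, -1549.7]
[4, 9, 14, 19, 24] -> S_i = 4 + 5*i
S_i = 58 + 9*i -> [58, 67, 76, 85, 94]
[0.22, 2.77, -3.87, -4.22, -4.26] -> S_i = Random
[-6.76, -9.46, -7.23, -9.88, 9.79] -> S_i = Random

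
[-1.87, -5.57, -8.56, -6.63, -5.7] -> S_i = Random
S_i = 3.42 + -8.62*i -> [3.42, -5.2, -13.82, -22.44, -31.06]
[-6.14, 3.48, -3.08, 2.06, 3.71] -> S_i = Random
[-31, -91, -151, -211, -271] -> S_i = -31 + -60*i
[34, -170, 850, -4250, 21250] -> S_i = 34*-5^i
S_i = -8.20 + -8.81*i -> [-8.2, -17.01, -25.82, -34.63, -43.44]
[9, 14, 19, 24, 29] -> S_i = 9 + 5*i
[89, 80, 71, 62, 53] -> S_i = 89 + -9*i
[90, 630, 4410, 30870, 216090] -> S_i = 90*7^i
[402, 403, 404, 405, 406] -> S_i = 402 + 1*i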